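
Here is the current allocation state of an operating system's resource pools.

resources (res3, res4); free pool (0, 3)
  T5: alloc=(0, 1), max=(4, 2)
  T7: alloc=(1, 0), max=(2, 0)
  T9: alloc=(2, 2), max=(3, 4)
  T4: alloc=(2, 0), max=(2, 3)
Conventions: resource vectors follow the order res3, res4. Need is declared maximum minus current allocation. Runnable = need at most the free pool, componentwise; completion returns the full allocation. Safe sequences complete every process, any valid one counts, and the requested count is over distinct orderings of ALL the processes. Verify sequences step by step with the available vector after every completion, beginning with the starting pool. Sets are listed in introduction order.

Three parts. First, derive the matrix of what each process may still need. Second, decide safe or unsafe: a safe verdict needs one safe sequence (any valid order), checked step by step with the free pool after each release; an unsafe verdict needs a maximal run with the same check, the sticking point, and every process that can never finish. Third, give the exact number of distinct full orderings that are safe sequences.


(1) Need matrix, components ordered res3, res4:
  T5: (4, 1)
  T7: (1, 0)
  T9: (1, 2)
  T4: (0, 3)
(2) The state is SAFE; one workable sequence: T4, T9, T5, T7.
Key observation: at T4 the run first touches a limit — (0, 3) against (0, 3), exact on a resource it actually requests.
Step-by-step check:
  pool = (0, 3)
  run T4 (needs (0, 3), free (0, 3)); after release of (2, 0) the pool is (2, 3)
  run T9 (needs (1, 2), free (2, 3)); after release of (2, 2) the pool is (4, 5)
  run T5 (needs (4, 1), free (4, 5)); after release of (0, 1) the pool is (4, 6)
  run T7 (needs (1, 0), free (4, 6)); after release of (1, 0) the pool is (5, 6)
(3) Exactly 3 of the possible complete orderings are safe sequences.


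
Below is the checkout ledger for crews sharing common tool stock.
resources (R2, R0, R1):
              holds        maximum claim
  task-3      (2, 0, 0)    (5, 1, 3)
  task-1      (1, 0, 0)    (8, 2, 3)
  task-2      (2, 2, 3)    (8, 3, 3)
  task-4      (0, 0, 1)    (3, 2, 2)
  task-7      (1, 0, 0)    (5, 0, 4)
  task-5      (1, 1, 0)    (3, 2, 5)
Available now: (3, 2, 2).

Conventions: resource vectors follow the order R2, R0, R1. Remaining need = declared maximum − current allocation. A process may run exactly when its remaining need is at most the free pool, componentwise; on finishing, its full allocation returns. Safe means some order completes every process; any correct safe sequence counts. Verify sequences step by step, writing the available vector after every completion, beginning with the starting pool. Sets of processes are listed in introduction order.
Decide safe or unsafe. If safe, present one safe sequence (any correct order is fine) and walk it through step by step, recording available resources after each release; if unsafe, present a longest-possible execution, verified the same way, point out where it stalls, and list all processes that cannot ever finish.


The state is UNSAFE.
Key observation: after task-4, task-3 the pool peaks at (5, 2, 3), and each blocked process is short somewhere: task-1 on R2; task-2 on R2; task-7 on R1; task-5 on R1.
The run task-4, task-3 cannot be extended any further. Walking it through:
  pool = (3, 2, 2)
  run task-4 (needs (3, 2, 1), free (3, 2, 2)); after release of (0, 0, 1) the pool is (3, 2, 3)
  run task-3 (needs (3, 1, 3), free (3, 2, 3)); after release of (2, 0, 0) the pool is (5, 2, 3)
  blocked: task-1 wants (7, 2, 3), pool (5, 2, 3) — not enough R2
  blocked: task-2 wants (6, 1, 0), pool (5, 2, 3) — not enough R2
  blocked: task-7 wants (4, 0, 4), pool (5, 2, 3) — not enough R1
  blocked: task-5 wants (2, 1, 5), pool (5, 2, 3) — not enough R1
Permanently blocked: task-1, task-2, task-7 and task-5.


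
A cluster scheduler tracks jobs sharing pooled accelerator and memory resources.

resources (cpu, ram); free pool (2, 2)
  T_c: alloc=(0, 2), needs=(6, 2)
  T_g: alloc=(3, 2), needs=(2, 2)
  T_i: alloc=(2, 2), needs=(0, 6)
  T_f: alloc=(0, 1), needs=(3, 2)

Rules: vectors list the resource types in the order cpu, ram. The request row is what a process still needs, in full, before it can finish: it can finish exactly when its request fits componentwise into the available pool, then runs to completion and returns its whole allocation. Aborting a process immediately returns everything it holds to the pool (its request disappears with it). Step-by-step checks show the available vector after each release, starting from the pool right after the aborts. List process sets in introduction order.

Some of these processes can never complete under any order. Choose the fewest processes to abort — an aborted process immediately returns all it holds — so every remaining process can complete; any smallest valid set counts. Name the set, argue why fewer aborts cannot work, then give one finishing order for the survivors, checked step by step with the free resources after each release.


Minimum abort set: T_i.
Key observation: the returned (2, 2) from T_i is what brings T_c — unrunnable before, under any order — into play at step 3.
No smaller set exists: with zero aborts the deadlock remains.
The survivors complete as T_g, T_f, T_c. Walking it through (starting from the post-abort pool):
  pool = (4, 4)
  run T_g (needs (2, 2), free (4, 4)); after release of (3, 2) the pool is (7, 6)
  run T_f (needs (3, 2), free (7, 6)); after release of (0, 1) the pool is (7, 7)
  run T_c (needs (6, 2), free (7, 7)); after release of (0, 2) the pool is (7, 9)


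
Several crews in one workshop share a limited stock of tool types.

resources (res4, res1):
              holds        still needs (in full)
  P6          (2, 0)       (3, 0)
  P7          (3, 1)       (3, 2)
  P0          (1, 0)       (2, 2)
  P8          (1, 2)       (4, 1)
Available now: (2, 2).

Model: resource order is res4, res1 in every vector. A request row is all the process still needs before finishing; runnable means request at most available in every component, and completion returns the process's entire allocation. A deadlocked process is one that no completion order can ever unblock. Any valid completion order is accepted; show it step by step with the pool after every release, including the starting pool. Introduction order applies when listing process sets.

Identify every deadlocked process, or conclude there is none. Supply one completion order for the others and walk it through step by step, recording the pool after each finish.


No process is deadlocked.
Key observation: starting with P0, each completion frees enough for the next — no one is permanently blocked.
One completion order for the rest: P0, P7, P8, P6. Check, step by step:
  pool = (2, 2)
  P0: need (2, 2) fits (2, 2); releases (1, 0), pool now (3, 2)
  P7: need (3, 2) fits (3, 2); releases (3, 1), pool now (6, 3)
  P8: need (4, 1) fits (6, 3); releases (1, 2), pool now (7, 5)
  P6: need (3, 0) fits (7, 5); releases (2, 0), pool now (9, 5)


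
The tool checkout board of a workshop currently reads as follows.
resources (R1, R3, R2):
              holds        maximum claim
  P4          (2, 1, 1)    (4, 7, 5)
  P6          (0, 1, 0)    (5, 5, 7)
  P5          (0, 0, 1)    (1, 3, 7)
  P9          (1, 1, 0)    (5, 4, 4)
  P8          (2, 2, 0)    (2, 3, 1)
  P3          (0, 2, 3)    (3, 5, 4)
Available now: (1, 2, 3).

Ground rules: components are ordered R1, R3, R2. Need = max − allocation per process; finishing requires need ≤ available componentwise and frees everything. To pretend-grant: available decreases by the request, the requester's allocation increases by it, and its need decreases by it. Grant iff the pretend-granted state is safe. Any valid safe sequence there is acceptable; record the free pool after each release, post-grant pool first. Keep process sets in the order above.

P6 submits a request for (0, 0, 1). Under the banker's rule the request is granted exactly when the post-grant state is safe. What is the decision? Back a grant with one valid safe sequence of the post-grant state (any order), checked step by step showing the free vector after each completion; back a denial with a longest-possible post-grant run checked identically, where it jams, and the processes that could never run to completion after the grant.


GRANT: granting preserves safety; a valid post-grant sequence is P8, P3, P4, P6, P5, P9.
Key observation: the transfer keeps a workable pool ((1, 2, 2)); P8 starts the safe sequence.
Check on the post-grant state, step by step:
  pool = (1, 2, 2)
  run P8 (needs (0, 1, 1), free (1, 2, 2)); after release of (2, 2, 0) the pool is (3, 4, 2)
  run P3 (needs (3, 3, 1), free (3, 4, 2)); after release of (0, 2, 3) the pool is (3, 6, 5)
  run P4 (needs (2, 6, 4), free (3, 6, 5)); after release of (2, 1, 1) the pool is (5, 7, 6)
  run P6 (needs (5, 4, 6), free (5, 7, 6)); after release of (0, 1, 1) the pool is (5, 8, 7)
  run P5 (needs (1, 3, 6), free (5, 8, 7)); after release of (0, 0, 1) the pool is (5, 8, 8)
  run P9 (needs (4, 3, 4), free (5, 8, 8)); after release of (1, 1, 0) the pool is (6, 9, 8)


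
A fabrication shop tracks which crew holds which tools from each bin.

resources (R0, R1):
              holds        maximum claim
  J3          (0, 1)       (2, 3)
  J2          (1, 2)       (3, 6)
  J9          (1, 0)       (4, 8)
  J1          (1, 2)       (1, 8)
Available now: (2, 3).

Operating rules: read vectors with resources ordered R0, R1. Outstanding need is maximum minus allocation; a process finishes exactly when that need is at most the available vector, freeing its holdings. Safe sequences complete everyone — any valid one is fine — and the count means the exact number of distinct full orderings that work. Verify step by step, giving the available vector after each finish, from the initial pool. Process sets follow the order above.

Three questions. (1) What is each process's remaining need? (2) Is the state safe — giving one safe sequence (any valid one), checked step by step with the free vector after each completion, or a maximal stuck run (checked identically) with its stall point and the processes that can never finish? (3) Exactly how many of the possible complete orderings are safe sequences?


(1) Remaining need (order R0, R1):
  J3: (2, 2)
  J2: (2, 4)
  J9: (3, 8)
  J1: (0, 6)
(2) SAFE — a valid safe sequence is J3, J2, J1, J9.
Key observation: J3 is the earliest step where a requested resource binds exactly: need (2, 2), pool (2, 3) at its turn.
Verifying each step:
  pool = (2, 3)
  J3 needs (2, 2) <= (2, 3) -> finishes; pool += (0, 1) = (2, 4)
  J2 needs (2, 4) <= (2, 4) -> finishes; pool += (1, 2) = (3, 6)
  J1 needs (0, 6) <= (3, 6) -> finishes; pool += (1, 2) = (4, 8)
  J9 needs (3, 8) <= (4, 8) -> finishes; pool += (1, 0) = (5, 8)
(3) The exact count: 1 of the possible complete orderings is a safe sequence.


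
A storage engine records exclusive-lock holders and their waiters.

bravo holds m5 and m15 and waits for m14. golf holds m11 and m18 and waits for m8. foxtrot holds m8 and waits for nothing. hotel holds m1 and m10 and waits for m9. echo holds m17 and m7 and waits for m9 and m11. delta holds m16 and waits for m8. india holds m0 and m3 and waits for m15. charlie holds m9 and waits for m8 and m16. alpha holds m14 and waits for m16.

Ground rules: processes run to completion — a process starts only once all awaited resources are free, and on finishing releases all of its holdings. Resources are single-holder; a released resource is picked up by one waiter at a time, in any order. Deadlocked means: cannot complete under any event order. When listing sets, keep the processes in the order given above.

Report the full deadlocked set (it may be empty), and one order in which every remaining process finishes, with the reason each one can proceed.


Nothing here is deadlocked.
Key observation: the waits form no ring: some process can always run, and its releases unblock the others one by one.
One completion order for the rest: foxtrot, delta, golf, charlie, alpha, bravo, hotel, india, echo.
Check, step by step:
  run foxtrot (it waits on nothing); releases m8
  run delta (all its waits — m8 — are resolved); releases m16
  run golf (all its waits — m8 — are resolved); releases m11 and m18
  run charlie (all its waits — m8 and m16 — are resolved); releases m9
  run alpha (all its waits — m16 — are resolved); releases m14
  run bravo (all its waits — m14 — are resolved); releases m5 and m15
  run hotel (all its waits — m9 — are resolved); releases m1 and m10
  run india (all its waits — m15 — are resolved); releases m0 and m3
  run echo (all its waits — m9 and m11 — are resolved); releases m17 and m7


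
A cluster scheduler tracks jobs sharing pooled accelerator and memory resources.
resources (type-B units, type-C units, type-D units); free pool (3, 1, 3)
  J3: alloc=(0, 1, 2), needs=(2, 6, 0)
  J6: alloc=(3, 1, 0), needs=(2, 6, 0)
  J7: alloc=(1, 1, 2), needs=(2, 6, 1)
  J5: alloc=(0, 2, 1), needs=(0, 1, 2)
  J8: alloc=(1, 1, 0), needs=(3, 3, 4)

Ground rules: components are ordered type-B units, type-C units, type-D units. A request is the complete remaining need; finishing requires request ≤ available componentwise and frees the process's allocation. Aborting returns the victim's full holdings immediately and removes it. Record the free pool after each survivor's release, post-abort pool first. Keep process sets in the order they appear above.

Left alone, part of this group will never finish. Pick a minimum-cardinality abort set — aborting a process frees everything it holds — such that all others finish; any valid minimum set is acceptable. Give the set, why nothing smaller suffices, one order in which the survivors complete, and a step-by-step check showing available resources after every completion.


Abort J3 and J6.
Key observation: no ordering could ever have run J7 before the abort of J3 and J6; with (3, 2, 2) back in the pool it fits at step 3.
Minimality, checking each single-abort alternative: J3 alone leaves J6 blocked (short on type-C units); J6 alone leaves J3 blocked (short on type-C units); J7 alone leaves J3 blocked (short on type-C units); J5 alone leaves J3 blocked (short on type-C units); J8 alone leaves J3 blocked (short on type-C units).
One survivor order: J8, J5, J7. Check, step by step (post-abort pool first):
  pool = (6, 3, 5)
  J8 needs (3, 3, 4) <= (6, 3, 5) -> finishes; pool += (1, 1, 0) = (7, 4, 5)
  J5 needs (0, 1, 2) <= (7, 4, 5) -> finishes; pool += (0, 2, 1) = (7, 6, 6)
  J7 needs (2, 6, 1) <= (7, 6, 6) -> finishes; pool += (1, 1, 2) = (8, 7, 8)


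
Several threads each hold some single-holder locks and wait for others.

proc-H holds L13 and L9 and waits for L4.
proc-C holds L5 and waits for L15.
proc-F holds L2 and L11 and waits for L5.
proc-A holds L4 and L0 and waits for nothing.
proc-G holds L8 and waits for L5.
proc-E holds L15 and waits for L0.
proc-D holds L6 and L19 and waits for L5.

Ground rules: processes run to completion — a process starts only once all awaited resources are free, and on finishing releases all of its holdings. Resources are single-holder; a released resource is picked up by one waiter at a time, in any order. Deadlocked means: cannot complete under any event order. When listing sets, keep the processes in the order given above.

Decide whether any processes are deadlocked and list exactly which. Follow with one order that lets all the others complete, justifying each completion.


The deadlocked set is empty.
Key observation: although several processes wait, no cycle exists — each chain bottoms out at a free runner.
A valid finishing order for the others: proc-A, proc-E, proc-C, proc-F, proc-H, proc-G, proc-D.
Step-by-step check:
  proc-A waits on nothing -> runs at once and releases L4 and L0
  run proc-E (all its waits — L0 — are resolved); releases L15
  run proc-C (all its waits — L15 — are resolved); releases L5
  run proc-F (all its waits — L5 — are resolved); releases L2 and L11
  run proc-H (all its waits — L4 — are resolved); releases L13 and L9
  run proc-G (all its waits — L5 — are resolved); releases L8
  run proc-D (all its waits — L5 — are resolved); releases L6 and L19


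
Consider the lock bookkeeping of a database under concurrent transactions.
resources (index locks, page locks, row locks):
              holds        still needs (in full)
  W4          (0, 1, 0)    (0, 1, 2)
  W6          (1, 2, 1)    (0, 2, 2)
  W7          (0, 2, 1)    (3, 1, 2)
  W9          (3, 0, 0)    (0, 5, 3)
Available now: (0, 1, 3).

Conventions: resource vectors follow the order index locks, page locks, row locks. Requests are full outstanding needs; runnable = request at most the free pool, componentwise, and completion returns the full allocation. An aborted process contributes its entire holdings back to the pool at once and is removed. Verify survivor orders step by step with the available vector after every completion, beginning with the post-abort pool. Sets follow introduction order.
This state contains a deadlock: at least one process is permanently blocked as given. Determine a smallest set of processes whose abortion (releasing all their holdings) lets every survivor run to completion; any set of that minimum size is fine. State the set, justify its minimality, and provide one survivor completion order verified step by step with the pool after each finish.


The answer: abort W9.
Key observation: the deadlocked W7 becomes finishable only because W9 released (3, 0, 0); it completes at step 3 below.
Minimality: the empty abort set fails — the state is deadlocked as it stands.
Survivors finish in the order: W4, W6, W7. Step-by-step check (pool after the aborts first):
  pool = (3, 1, 3)
  run W4 (needs (0, 1, 2), free (3, 1, 3)); after release of (0, 1, 0) the pool is (3, 2, 3)
  run W6 (needs (0, 2, 2), free (3, 2, 3)); after release of (1, 2, 1) the pool is (4, 4, 4)
  run W7 (needs (3, 1, 2), free (4, 4, 4)); after release of (0, 2, 1) the pool is (4, 6, 5)


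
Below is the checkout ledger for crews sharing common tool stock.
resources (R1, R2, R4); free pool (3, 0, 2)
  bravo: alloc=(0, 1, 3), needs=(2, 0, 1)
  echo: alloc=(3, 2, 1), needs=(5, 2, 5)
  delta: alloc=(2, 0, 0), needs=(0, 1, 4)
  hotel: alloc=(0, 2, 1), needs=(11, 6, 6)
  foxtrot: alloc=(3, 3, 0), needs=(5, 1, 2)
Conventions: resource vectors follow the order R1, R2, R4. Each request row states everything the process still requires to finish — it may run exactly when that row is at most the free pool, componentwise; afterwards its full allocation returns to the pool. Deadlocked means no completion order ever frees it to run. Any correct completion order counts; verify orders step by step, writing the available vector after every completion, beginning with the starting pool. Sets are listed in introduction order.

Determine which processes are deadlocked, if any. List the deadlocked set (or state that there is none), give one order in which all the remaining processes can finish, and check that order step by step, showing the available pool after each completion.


The deadlocked set is empty.
Key observation: there is always a runnable process — bravo first — so the state unwinds completely.
The rest can finish in the order bravo, delta, foxtrot, echo, hotel. Walking it through:
  pool = (3, 0, 2)
  bravo: need (2, 0, 1) fits (3, 0, 2); releases (0, 1, 3), pool now (3, 1, 5)
  delta: need (0, 1, 4) fits (3, 1, 5); releases (2, 0, 0), pool now (5, 1, 5)
  foxtrot: need (5, 1, 2) fits (5, 1, 5); releases (3, 3, 0), pool now (8, 4, 5)
  echo: need (5, 2, 5) fits (8, 4, 5); releases (3, 2, 1), pool now (11, 6, 6)
  hotel: need (11, 6, 6) fits (11, 6, 6); releases (0, 2, 1), pool now (11, 8, 7)


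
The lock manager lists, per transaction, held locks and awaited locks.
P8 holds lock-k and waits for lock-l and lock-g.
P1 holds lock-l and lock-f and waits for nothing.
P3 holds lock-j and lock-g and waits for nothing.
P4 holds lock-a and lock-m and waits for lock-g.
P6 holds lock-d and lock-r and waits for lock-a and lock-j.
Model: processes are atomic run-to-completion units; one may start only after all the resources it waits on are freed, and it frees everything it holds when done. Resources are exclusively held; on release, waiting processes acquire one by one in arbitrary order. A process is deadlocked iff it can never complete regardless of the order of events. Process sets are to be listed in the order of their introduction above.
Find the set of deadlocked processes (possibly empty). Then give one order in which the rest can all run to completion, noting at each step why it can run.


The deadlocked set is empty.
Key observation: every chain of waits terminates; starting from the processes that wait on nothing, all the rest unlock in turn.
The rest can finish in the order P3, P4, P6, P1, P8.
Verifying each step:
  run P3 (it waits on nothing); releases lock-j and lock-g
  P4 waits on lock-g — all released -> runs and releases lock-a and lock-m
  P6 waits on lock-a and lock-j — all released -> runs and releases lock-d and lock-r
  run P1 (it waits on nothing); releases lock-l and lock-f
  P8 waits on lock-l and lock-g — all released -> runs and releases lock-k


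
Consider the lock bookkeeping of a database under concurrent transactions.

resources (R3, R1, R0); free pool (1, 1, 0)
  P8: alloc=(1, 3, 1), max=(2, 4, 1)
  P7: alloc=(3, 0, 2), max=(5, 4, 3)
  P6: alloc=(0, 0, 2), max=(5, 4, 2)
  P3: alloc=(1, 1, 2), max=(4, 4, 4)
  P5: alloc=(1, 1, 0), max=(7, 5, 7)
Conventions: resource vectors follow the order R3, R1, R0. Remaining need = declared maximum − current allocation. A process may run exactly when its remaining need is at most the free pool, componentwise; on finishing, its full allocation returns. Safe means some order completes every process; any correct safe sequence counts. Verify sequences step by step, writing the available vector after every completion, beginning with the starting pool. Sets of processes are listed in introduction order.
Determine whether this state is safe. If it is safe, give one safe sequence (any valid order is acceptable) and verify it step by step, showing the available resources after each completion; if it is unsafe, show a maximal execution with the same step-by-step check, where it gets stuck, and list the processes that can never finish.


SAFE. One safe sequence: P8, P7, P3, P6, P5.
Key observation: P8 is the earliest step where a requested resource binds exactly: need (1, 1, 0), pool (1, 1, 0) at its turn.
Step-by-step check:
  pool = (1, 1, 0)
  P8: need (1, 1, 0) fits (1, 1, 0); releases (1, 3, 1), pool now (2, 4, 1)
  P7: need (2, 4, 1) fits (2, 4, 1); releases (3, 0, 2), pool now (5, 4, 3)
  P3: need (3, 3, 2) fits (5, 4, 3); releases (1, 1, 2), pool now (6, 5, 5)
  P6: need (5, 4, 0) fits (6, 5, 5); releases (0, 0, 2), pool now (6, 5, 7)
  P5: need (6, 4, 7) fits (6, 5, 7); releases (1, 1, 0), pool now (7, 6, 7)


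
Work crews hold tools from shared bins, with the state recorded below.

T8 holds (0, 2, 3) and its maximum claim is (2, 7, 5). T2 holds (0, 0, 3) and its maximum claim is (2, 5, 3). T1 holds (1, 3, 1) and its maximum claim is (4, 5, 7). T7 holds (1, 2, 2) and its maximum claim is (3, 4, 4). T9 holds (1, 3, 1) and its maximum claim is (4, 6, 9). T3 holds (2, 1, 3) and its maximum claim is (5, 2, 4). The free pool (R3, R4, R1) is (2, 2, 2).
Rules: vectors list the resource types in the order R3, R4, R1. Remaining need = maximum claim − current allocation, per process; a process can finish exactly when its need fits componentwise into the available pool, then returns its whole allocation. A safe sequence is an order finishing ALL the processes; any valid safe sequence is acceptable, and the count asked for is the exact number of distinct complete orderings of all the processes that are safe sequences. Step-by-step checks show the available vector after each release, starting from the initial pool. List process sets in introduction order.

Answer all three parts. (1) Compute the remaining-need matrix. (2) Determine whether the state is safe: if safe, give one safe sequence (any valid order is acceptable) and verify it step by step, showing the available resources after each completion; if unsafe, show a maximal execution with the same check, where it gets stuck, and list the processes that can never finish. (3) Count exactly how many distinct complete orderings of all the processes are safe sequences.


(1) Need matrix, components ordered R3, R4, R1:
  T8: (2, 5, 2)
  T2: (2, 5, 0)
  T1: (3, 2, 6)
  T7: (2, 2, 2)
  T9: (3, 3, 8)
  T3: (3, 1, 1)
(2) SAFE, for example via the order T7, T3, T2, T1, T8, T9.
Key observation: at T7 the run first touches a limit — (2, 2, 2) against (2, 2, 2), exact on a resource it actually requests.
Step-by-step check:
  pool = (2, 2, 2)
  T7: need (2, 2, 2) fits (2, 2, 2); releases (1, 2, 2), pool now (3, 4, 4)
  T3: need (3, 1, 1) fits (3, 4, 4); releases (2, 1, 3), pool now (5, 5, 7)
  T2: need (2, 5, 0) fits (5, 5, 7); releases (0, 0, 3), pool now (5, 5, 10)
  T1: need (3, 2, 6) fits (5, 5, 10); releases (1, 3, 1), pool now (6, 8, 11)
  T8: need (2, 5, 2) fits (6, 8, 11); releases (0, 2, 3), pool now (6, 10, 14)
  T9: need (3, 3, 8) fits (6, 10, 14); releases (1, 3, 1), pool now (7, 13, 15)
(3) Exactly 18 of the possible complete orderings are safe sequences.


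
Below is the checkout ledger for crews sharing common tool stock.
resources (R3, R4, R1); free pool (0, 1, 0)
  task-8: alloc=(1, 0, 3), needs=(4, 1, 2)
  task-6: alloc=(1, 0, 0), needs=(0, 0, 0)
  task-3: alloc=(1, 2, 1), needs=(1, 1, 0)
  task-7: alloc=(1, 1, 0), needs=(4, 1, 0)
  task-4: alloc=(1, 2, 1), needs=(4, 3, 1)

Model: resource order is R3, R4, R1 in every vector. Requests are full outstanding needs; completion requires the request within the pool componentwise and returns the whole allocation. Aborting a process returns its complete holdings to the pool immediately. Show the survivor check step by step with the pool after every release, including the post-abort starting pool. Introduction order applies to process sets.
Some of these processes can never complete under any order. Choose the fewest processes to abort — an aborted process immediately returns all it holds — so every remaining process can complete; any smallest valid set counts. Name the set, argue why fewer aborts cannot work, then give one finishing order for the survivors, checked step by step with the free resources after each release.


Abort task-8 and task-7.
Key observation: before aborting task-8 and task-7, task-4 was permanently blocked — no order could ever run it; afterwards it completes at step 3.
No one abort is enough; case by case: task-8 alone leaves task-7 blocked (short on R3); task-6 alone leaves task-8 blocked (short on R3 and R1); task-3 alone leaves task-8 blocked (short on R3 and R1); task-7 alone leaves task-8 blocked (short on R3 and R1); task-4 alone leaves task-8 blocked (short on R3).
The survivors complete as task-6, task-3, task-4. Verifying each step (starting from the post-abort pool):
  pool = (2, 2, 3)
  run task-6 (needs (0, 0, 0), free (2, 2, 3)); after release of (1, 0, 0) the pool is (3, 2, 3)
  run task-3 (needs (1, 1, 0), free (3, 2, 3)); after release of (1, 2, 1) the pool is (4, 4, 4)
  run task-4 (needs (4, 3, 1), free (4, 4, 4)); after release of (1, 2, 1) the pool is (5, 6, 5)


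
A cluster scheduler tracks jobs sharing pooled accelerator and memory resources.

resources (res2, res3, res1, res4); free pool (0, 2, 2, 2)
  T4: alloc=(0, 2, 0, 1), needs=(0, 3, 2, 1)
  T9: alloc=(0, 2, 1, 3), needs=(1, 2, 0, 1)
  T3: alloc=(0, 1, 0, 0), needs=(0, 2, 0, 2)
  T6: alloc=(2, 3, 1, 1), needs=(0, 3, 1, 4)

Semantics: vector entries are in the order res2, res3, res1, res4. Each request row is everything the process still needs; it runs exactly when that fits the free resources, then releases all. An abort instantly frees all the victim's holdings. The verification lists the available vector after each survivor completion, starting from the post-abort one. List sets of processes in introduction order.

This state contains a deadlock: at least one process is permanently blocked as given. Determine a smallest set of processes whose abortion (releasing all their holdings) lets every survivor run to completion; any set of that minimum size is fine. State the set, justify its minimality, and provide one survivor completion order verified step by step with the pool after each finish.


Minimum abort set: T9.
Key observation: the deadlocked T6 becomes finishable only because T9 released (0, 2, 1, 3); it completes at step 3 below.
Minimality: the empty abort set fails — the state is deadlocked as it stands.
One survivor order: T3, T4, T6. Verifying each step (post-abort pool first):
  pool = (0, 4, 3, 5)
  T3: need (0, 2, 0, 2) fits (0, 4, 3, 5); releases (0, 1, 0, 0), pool now (0, 5, 3, 5)
  T4: need (0, 3, 2, 1) fits (0, 5, 3, 5); releases (0, 2, 0, 1), pool now (0, 7, 3, 6)
  T6: need (0, 3, 1, 4) fits (0, 7, 3, 6); releases (2, 3, 1, 1), pool now (2, 10, 4, 7)


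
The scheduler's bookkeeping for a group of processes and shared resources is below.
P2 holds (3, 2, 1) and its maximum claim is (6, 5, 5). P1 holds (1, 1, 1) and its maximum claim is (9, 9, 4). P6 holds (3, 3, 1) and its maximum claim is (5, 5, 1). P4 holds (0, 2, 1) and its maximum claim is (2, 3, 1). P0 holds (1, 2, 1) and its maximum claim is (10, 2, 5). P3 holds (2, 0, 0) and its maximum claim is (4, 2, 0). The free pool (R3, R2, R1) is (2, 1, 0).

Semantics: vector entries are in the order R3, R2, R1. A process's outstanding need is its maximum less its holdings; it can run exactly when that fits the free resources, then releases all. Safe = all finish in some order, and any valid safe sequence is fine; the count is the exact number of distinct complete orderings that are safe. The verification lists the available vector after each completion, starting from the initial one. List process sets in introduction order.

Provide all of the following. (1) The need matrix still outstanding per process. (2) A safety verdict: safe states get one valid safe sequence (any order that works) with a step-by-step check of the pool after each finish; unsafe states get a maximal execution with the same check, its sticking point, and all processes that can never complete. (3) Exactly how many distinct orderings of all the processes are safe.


(1) Remaining need (order R3, R2, R1):
  P2: (3, 3, 4)
  P1: (8, 8, 3)
  P6: (2, 2, 0)
  P4: (2, 1, 0)
  P0: (9, 0, 4)
  P3: (2, 2, 0)
(2) UNSAFE.
Key observation: no order helps: past P4, P3, P6, the free pool tops out at (7, 6, 2), below what each blocked process needs in R1.
The run P4, P3, P6 cannot be extended any further. Step-by-step check:
  pool = (2, 1, 0)
  run P4 (needs (2, 1, 0), free (2, 1, 0)); after release of (0, 2, 1) the pool is (2, 3, 1)
  run P3 (needs (2, 2, 0), free (2, 3, 1)); after release of (2, 0, 0) the pool is (4, 3, 1)
  run P6 (needs (2, 2, 0), free (4, 3, 1)); after release of (3, 3, 1) the pool is (7, 6, 2)
  P2 still needs (3, 3, 4) but only (7, 6, 2) is free — short on R1
  P1 still needs (8, 8, 3) but only (7, 6, 2) is free — short on R3, R2 and R1
  P0 still needs (9, 0, 4) but only (7, 6, 2) is free — short on R3 and R1
Permanently blocked: P2, P1 and P0.
(3) Exactly 0 of the possible complete orderings are safe sequences.


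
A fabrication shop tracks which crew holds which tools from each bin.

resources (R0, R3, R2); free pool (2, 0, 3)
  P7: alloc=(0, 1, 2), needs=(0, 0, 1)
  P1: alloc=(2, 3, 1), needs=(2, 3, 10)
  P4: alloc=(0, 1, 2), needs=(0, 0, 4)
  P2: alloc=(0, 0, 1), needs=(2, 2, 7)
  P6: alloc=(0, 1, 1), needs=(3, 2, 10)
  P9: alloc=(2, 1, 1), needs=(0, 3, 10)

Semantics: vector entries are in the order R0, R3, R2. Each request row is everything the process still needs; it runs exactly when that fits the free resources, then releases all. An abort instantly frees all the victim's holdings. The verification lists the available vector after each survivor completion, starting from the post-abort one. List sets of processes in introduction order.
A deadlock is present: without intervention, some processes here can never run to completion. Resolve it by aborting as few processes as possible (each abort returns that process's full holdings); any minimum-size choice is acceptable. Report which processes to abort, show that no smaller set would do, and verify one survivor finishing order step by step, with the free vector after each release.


Minimum abort set: P1 and P9.
Key observation: the deadlocked P6 becomes finishable only because P1 and P9 released (4, 4, 2); it completes at step 4 below.
Minimality, checking each single-abort alternative: P7 alone leaves P1 blocked (short on R3 and R2); P1 alone leaves P6 blocked (short on R2); P4 alone leaves P1 blocked (short on R3 and R2); P2 alone leaves P1 blocked (short on R3 and R2); P6 alone leaves P1 blocked (short on R2); P9 alone leaves P1 blocked (short on R2).
One survivor order: P4, P2, P7, P6. Check, step by step (post-abort pool first):
  pool = (6, 4, 5)
  P4 needs (0, 0, 4) <= (6, 4, 5) -> finishes; pool += (0, 1, 2) = (6, 5, 7)
  P2 needs (2, 2, 7) <= (6, 5, 7) -> finishes; pool += (0, 0, 1) = (6, 5, 8)
  P7 needs (0, 0, 1) <= (6, 5, 8) -> finishes; pool += (0, 1, 2) = (6, 6, 10)
  P6 needs (3, 2, 10) <= (6, 6, 10) -> finishes; pool += (0, 1, 1) = (6, 7, 11)


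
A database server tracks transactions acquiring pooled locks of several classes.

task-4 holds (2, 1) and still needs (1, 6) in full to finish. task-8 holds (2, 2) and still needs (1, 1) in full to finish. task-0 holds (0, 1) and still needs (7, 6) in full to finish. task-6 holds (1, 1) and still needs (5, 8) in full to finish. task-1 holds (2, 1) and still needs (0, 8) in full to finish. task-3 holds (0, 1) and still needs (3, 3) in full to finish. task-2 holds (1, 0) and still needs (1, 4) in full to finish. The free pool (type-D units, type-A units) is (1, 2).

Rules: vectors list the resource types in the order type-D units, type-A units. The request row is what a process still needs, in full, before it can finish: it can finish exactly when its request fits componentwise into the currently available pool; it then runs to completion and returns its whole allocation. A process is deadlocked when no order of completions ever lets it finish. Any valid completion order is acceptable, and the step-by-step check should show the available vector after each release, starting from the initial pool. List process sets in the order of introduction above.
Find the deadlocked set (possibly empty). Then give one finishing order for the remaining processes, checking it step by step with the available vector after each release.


The deadlocked set is task-4, task-0, task-6 and task-1.
Key observation: even finishing task-8, task-2, task-3 leaves just (4, 5) free — too little type-A units for any of the remaining processes.
A valid finishing order for the others: task-8, task-2, task-3. Check, step by step:
  pool = (1, 2)
  task-8: need (1, 1) fits (1, 2); releases (2, 2), pool now (3, 4)
  task-2: need (1, 4) fits (3, 4); releases (1, 0), pool now (4, 4)
  task-3: need (3, 3) fits (4, 4); releases (0, 1), pool now (4, 5)
None of the blocked processes ever fits:
  blocked: task-4 wants (1, 6), pool (4, 5) — not enough type-A units
  blocked: task-0 wants (7, 6), pool (4, 5) — not enough type-D units and type-A units
  blocked: task-6 wants (5, 8), pool (4, 5) — not enough type-D units and type-A units
  blocked: task-1 wants (0, 8), pool (4, 5) — not enough type-A units


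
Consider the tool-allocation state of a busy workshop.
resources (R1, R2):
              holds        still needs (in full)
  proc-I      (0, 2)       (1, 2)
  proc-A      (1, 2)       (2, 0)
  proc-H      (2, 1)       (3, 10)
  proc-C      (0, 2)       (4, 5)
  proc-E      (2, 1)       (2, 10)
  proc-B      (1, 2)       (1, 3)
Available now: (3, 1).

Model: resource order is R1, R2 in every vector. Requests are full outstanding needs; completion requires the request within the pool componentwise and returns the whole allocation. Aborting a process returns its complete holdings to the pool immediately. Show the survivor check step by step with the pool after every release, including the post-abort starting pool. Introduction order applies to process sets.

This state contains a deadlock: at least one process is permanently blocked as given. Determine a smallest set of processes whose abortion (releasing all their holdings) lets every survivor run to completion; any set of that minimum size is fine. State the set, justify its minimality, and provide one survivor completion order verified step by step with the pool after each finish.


Abort proc-E.
Key observation: the deadlocked proc-H becomes finishable only because proc-E released (2, 1); it completes at step 5 below.
Minimality: the empty abort set fails — the state is deadlocked as it stands.
Survivors finish in the order: proc-I, proc-A, proc-C, proc-B, proc-H. Step-by-step check (pool after the aborts first):
  pool = (5, 2)
  proc-I: need (1, 2) fits (5, 2); releases (0, 2), pool now (5, 4)
  proc-A: need (2, 0) fits (5, 4); releases (1, 2), pool now (6, 6)
  proc-C: need (4, 5) fits (6, 6); releases (0, 2), pool now (6, 8)
  proc-B: need (1, 3) fits (6, 8); releases (1, 2), pool now (7, 10)
  proc-H: need (3, 10) fits (7, 10); releases (2, 1), pool now (9, 11)


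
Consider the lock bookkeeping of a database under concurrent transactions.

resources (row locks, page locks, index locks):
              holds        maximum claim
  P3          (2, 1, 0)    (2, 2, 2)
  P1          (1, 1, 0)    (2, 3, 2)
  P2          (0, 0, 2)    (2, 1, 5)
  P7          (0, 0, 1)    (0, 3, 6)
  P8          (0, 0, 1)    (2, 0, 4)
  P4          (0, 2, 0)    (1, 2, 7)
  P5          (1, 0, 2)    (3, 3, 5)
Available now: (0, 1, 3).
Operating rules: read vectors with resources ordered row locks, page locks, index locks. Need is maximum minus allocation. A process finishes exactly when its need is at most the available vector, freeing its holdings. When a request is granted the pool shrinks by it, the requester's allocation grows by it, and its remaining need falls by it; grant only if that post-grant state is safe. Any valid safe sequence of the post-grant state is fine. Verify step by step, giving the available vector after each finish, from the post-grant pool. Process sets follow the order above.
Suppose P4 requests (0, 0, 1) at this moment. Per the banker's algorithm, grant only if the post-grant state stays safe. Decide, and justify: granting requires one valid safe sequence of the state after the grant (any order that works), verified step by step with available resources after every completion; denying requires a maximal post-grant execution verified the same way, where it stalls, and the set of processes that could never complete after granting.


DENY — the pretend-granted state is unsafe.
Key observation: the pool after P3, P1 is (3, 3, 2); every surviving request exceeds it in index locks, so progress ends there.
On the post-grant state, P3, P1 is a maximal run — nothing extends it. Walking it through:
  pool = (0, 1, 2)
  P3: need (0, 1, 2) fits (0, 1, 2); releases (2, 1, 0), pool now (2, 2, 2)
  P1: need (1, 2, 2) fits (2, 2, 2); releases (1, 1, 0), pool now (3, 3, 2)
  P2 cannot run: need (2, 1, 3) vs free (3, 3, 2) (insufficient index locks)
  P7 cannot run: need (0, 3, 5) vs free (3, 3, 2) (insufficient index locks)
  P8 cannot run: need (2, 0, 3) vs free (3, 3, 2) (insufficient index locks)
  P4 cannot run: need (1, 0, 6) vs free (3, 3, 2) (insufficient index locks)
  P5 cannot run: need (2, 3, 3) vs free (3, 3, 2) (insufficient index locks)
Had the request been granted, P2, P7, P8, P4 and P5 could never finish.


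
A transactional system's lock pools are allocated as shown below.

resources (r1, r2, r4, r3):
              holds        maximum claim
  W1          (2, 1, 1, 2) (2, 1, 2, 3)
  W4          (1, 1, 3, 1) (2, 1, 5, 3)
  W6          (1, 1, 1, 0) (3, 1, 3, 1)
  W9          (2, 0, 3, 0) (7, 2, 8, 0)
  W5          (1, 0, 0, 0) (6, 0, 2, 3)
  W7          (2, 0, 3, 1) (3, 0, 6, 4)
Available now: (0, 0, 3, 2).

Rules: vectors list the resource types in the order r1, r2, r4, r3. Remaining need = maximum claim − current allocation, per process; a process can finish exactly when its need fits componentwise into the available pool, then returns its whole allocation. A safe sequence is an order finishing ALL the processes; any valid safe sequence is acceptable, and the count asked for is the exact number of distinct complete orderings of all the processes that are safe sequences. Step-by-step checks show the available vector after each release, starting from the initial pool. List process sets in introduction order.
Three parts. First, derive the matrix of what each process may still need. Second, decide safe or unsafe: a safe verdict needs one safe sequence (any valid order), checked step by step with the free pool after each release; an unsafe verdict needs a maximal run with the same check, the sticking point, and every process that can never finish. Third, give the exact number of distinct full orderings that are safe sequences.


(1) Outstanding need per process (order r1, r2, r4, r3):
  W1: (0, 0, 1, 1)
  W4: (1, 0, 2, 2)
  W6: (2, 0, 2, 1)
  W9: (5, 2, 5, 0)
  W5: (5, 0, 2, 3)
  W7: (1, 0, 3, 3)
(2) The state is SAFE; one workable sequence: W1, W7, W6, W9, W5, W4.
Key observation: the first exact fit in this order is W9 — it needs (5, 2, 5, 0) with (5, 2, 8, 5) free, meeting a requested resource to the last unit.
Check, step by step:
  pool = (0, 0, 3, 2)
  W1: need (0, 0, 1, 1) fits (0, 0, 3, 2); releases (2, 1, 1, 2), pool now (2, 1, 4, 4)
  W7: need (1, 0, 3, 3) fits (2, 1, 4, 4); releases (2, 0, 3, 1), pool now (4, 1, 7, 5)
  W6: need (2, 0, 2, 1) fits (4, 1, 7, 5); releases (1, 1, 1, 0), pool now (5, 2, 8, 5)
  W9: need (5, 2, 5, 0) fits (5, 2, 8, 5); releases (2, 0, 3, 0), pool now (7, 2, 11, 5)
  W5: need (5, 0, 2, 3) fits (7, 2, 11, 5); releases (1, 0, 0, 0), pool now (8, 2, 11, 5)
  W4: need (1, 0, 2, 2) fits (8, 2, 11, 5); releases (1, 1, 3, 1), pool now (9, 3, 14, 6)
(3) The exact count: 28 of the possible complete orderings are safe sequences.
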